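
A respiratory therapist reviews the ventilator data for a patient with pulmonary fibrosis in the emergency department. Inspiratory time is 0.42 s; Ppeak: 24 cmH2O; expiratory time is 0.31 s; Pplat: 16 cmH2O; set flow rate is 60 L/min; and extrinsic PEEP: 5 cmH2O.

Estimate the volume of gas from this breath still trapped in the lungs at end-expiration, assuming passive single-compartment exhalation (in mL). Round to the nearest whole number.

152

Flow: 60 L/min ÷ 60 = 1 L/s.
Vt = flow × Ti = 1 L/s × 0.42 s × 1000 mL/L = 420.0 mL.
R = (PIP − Pplat)/V̇ = (24 − 16) / 1 = 8.0/1 = 8.0 cmH2O·s/L.
C = Vt/(Pplat − PEEP) = 420.0 / (16 − 5) = 420.0/11.0 = 38.182 mL/cmH2O.
τ = R × C = 8.0 × 0.03818 L/cmH2O = 0.3054 s.
Fraction remaining = e^(−Te/τ) = e^(−0.31/0.3054) = 0.3624.
Trapped volume = 420.0 × 0.3624 = 152.21 mL.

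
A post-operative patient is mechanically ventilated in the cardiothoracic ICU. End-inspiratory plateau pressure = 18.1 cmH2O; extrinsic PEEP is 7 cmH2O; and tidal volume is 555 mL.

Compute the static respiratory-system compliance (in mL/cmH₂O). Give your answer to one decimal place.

50.0

Cstat = Vt / (Pplat − PEEP) = 555 / (18.1 − 7) = 555 / 11.1 = 50.0 mL/cmH2O.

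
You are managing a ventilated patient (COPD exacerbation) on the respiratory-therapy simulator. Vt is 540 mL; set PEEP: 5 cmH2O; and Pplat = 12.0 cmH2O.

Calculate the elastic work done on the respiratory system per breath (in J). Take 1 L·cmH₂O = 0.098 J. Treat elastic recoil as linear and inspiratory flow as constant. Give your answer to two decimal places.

Elastic work ≈ ½ × (Pplat − PEEP) × Vt = 0.5 × (12.0 − 5) × 0.540 L = 0.5 × 7.0 × 0.540 = 1.89 L·cmH2O.
× 0.098 J/(L·cmH2O) → 0.1852 J.

0.19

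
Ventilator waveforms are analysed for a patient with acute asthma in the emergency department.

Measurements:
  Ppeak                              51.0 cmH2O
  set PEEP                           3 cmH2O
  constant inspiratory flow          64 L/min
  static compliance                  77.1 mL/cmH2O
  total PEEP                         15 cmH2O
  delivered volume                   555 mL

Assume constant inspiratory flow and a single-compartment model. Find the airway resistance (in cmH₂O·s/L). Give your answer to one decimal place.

Flow: 64 L/min ÷ 60 = 1.0667 L/s.
Total PEEP = 15 cmH2O (set 3 + intrinsic 12); this is the baseline alveolar pressure.
Equation of motion (constant flow): PIP = Vt/C + R·V̇ + PEEP.
R·V̇ = PIP − Vt/C − PEEP = 51.0 − 555/77.1 − 15 = 51.0 − 7.198 − 15 = 28.802 cmH2O.
R = 28.802 / 1.0667 = 27.001 cmH2O·s/L.

27.0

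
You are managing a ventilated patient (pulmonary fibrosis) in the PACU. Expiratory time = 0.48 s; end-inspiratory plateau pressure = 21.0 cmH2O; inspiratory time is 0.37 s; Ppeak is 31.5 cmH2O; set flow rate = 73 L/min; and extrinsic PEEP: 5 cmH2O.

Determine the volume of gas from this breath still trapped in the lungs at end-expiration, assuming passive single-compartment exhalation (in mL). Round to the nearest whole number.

62

Flow: 73 L/min ÷ 60 = 1.2167 L/s.
Vt = flow × Ti = 1.2167 L/s × 0.37 s × 1000 mL/L = 450.18 mL.
R = (PIP − Pplat)/V̇ = (31.5 − 21.0) / 1.2167 = 10.5/1.2167 = 8.63 cmH2O·s/L.
C = Vt/(Pplat − PEEP) = 450.18 / (21.0 − 5) = 450.18/16.0 = 28.136 mL/cmH2O.
τ = R × C = 8.63 × 0.02814 L/cmH2O = 0.2428 s.
Fraction remaining = e^(−Te/τ) = e^(−0.48/0.2428) = 0.1385.
Trapped volume = 450.18 × 0.1385 = 62.35 mL.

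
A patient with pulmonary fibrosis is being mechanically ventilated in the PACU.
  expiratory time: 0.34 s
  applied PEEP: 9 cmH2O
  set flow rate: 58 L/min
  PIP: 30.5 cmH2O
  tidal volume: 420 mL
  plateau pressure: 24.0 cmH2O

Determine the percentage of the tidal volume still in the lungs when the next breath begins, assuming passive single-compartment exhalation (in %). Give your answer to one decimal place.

16.4

Flow: 58 L/min ÷ 60 = 0.9667 L/s.
R = (PIP − Pplat)/V̇ = (30.5 − 24.0) / 0.9667 = 6.5/0.9667 = 6.724 cmH2O·s/L.
C = Vt/(Pplat − PEEP) = 420.0 / (24.0 − 9) = 420.0/15.0 = 28.0 mL/cmH2O.
τ = R × C = 6.724 × 0.028 L/cmH2O = 0.1883 s.
Fraction remaining at end-expiration = e^(−Te/τ) = e^(−0.34/0.1883) = 0.1644 → 16.44%.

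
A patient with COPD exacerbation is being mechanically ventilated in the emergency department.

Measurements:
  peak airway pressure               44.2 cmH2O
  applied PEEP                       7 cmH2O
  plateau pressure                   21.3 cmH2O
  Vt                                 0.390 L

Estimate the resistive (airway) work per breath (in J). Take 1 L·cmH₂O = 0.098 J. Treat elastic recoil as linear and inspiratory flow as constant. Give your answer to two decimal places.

0.88

With constant inspiratory flow the resistive pressure is constant at PIP − Pplat = 44.2 − 21.3 = 22.9 cmH2O, so resistive work = 22.9 × 0.390 = 8.931 L·cmH2O.
× 0.098 J/(L·cmH2O) → 0.8752 J.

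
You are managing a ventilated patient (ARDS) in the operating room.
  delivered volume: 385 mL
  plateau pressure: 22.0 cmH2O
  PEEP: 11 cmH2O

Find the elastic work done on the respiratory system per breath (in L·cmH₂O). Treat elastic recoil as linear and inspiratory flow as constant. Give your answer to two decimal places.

2.12

Elastic work ≈ ½ × (Pplat − PEEP) × Vt = 0.5 × (22.0 − 11) × 0.385 L = 0.5 × 11.0 × 0.385 = 2.118 L·cmH2O.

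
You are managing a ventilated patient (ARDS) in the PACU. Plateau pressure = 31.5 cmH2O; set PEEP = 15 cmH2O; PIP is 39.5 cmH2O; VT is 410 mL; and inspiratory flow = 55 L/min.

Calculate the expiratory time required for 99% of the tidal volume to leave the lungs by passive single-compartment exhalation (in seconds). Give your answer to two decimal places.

1.00

Flow: 55 L/min ÷ 60 = 0.9167 L/s.
R = (PIP − Pplat)/V̇ = (39.5 − 31.5) / 0.9167 = 8.0/0.9167 = 8.727 cmH2O·s/L.
C = Vt/(Pplat − PEEP) = 410.0 / (31.5 − 15) = 410.0/16.5 = 24.848 mL/cmH2O.
τ = R × C = 8.727 × 0.02485 L/cmH2O = 0.2169 s.
t = −τ·ln(1 − 0.99) = −0.2169·ln(0.01) = 0.9989 s.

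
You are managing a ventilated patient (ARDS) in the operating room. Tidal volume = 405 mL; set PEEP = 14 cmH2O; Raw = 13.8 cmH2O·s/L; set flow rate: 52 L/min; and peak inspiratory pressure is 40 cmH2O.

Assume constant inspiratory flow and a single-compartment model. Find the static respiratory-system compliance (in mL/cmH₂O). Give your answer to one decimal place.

Flow: 52 L/min ÷ 60 = 0.8667 L/s.
Equation of motion (constant flow): PIP = Vt/C + R·V̇ + PEEP.
Vt/C = PIP − R·V̇ − PEEP = 40 − 13.8×0.8667 − 14 = 40 − 11.96 − 14 = 14.04 cmH2O.
C = Vt / 14.04 = 405 / 14.04 = 28.846 mL/cmH2O.

28.8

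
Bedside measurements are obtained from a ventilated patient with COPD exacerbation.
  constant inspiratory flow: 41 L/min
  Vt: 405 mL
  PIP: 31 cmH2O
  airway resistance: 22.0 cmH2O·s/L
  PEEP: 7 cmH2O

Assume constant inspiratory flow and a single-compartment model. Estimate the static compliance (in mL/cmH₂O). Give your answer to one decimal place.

Flow: 41 L/min ÷ 60 = 0.6833 L/s.
Equation of motion (constant flow): PIP = Vt/C + R·V̇ + PEEP.
Vt/C = PIP − R·V̇ − PEEP = 31 − 22.0×0.6833 − 7 = 31 − 15.033 − 7 = 8.967 cmH2O.
C = Vt / 8.967 = 405 / 8.967 = 45.166 mL/cmH2O.

45.2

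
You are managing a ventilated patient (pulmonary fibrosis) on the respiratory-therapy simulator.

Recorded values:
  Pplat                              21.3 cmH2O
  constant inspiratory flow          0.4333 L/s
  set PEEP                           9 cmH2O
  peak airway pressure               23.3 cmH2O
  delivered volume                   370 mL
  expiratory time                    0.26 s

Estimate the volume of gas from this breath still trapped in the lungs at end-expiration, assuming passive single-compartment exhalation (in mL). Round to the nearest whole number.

R = (PIP − Pplat)/V̇ = (23.3 − 21.3) / 0.4333 = 2.0/0.4333 = 4.616 cmH2O·s/L.
C = Vt/(Pplat − PEEP) = 370.0 / (21.3 − 9) = 370.0/12.3 = 30.081 mL/cmH2O.
τ = R × C = 4.616 × 0.03008 L/cmH2O = 0.1388 s.
Fraction remaining = e^(−Te/τ) = e^(−0.26/0.1388) = 0.1536.
Trapped volume = 370.0 × 0.1536 = 56.832 mL.

57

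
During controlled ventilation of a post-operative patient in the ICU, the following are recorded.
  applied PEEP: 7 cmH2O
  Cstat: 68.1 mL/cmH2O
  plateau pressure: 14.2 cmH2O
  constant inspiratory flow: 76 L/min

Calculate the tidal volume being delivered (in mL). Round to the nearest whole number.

Vt = Cstat × (Pplat − PEEP) = 68.1 × (14.2 − 7) = 68.1 × 7.2 = 490.32 mL.

490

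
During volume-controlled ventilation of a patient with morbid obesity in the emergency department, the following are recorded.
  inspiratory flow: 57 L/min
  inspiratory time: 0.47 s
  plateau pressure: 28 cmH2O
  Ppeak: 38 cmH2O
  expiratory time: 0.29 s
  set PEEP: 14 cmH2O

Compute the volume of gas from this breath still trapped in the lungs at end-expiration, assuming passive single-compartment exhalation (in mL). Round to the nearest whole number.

188

Flow: 57 L/min ÷ 60 = 0.95 L/s.
Vt = flow × Ti = 0.95 L/s × 0.47 s × 1000 mL/L = 446.5 mL.
R = (PIP − Pplat)/V̇ = (38 − 28) / 0.95 = 10.0/0.95 = 10.526 cmH2O·s/L.
C = Vt/(Pplat − PEEP) = 446.5 / (28 − 14) = 446.5/14.0 = 31.893 mL/cmH2O.
τ = R × C = 10.526 × 0.03189 L/cmH2O = 0.3357 s.
Fraction remaining = e^(−Te/τ) = e^(−0.29/0.3357) = 0.4215.
Trapped volume = 446.5 × 0.4215 = 188.2 mL.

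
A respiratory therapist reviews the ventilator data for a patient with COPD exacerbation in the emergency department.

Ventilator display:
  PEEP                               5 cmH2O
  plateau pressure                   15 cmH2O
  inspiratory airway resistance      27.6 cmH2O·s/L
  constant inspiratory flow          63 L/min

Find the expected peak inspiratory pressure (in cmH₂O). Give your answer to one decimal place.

44.0

Flow: 63 L/min ÷ 60 = 1.05 L/s.
PIP = Pplat + Raw × flow = 15 + 27.6 × 1.05 = 15 + 28.98 = 43.98 cmH2O.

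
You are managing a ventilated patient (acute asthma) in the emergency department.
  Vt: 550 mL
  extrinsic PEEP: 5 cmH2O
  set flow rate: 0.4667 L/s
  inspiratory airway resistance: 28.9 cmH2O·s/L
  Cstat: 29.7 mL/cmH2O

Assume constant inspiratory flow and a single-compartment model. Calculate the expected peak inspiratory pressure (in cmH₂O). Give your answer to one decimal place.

Equation of motion (constant flow): PIP = Vt/C + R·V̇ + PEEP.
PIP = 550/29.7 + 28.9×0.4667 + 5 = 18.519 + 13.488 + 5 = 37.007 cmH2O.

37.0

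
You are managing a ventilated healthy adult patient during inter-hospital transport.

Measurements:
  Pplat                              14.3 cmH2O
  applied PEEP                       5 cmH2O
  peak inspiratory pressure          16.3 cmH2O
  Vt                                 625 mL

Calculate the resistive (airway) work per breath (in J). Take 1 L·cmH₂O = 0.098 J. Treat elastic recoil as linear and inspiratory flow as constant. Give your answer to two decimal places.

0.12

With constant inspiratory flow the resistive pressure is constant at PIP − Pplat = 16.3 − 14.3 = 2.0 cmH2O, so resistive work = 2.0 × 0.625 = 1.25 L·cmH2O.
× 0.098 J/(L·cmH2O) → 0.1225 J.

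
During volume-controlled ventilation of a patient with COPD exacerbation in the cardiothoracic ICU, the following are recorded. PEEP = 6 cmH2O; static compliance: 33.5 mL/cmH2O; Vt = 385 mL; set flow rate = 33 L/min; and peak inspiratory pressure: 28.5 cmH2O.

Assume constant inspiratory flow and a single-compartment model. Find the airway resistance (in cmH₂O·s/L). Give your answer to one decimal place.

20.0

Flow: 33 L/min ÷ 60 = 0.55 L/s.
Equation of motion (constant flow): PIP = Vt/C + R·V̇ + PEEP.
R·V̇ = PIP − Vt/C − PEEP = 28.5 − 385/33.5 − 6 = 28.5 − 11.493 − 6 = 11.007 cmH2O.
R = 11.007 / 0.55 = 20.013 cmH2O·s/L.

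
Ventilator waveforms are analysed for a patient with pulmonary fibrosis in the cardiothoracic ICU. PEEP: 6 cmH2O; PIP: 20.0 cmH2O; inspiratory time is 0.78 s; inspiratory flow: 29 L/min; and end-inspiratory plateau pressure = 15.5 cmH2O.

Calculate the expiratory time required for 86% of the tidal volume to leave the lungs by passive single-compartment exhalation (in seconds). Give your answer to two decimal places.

Flow: 29 L/min ÷ 60 = 0.4833 L/s.
Vt = flow × Ti = 0.4833 L/s × 0.78 s × 1000 mL/L = 376.97 mL.
R = (PIP − Pplat)/V̇ = (20.0 − 15.5) / 0.4833 = 4.5/0.4833 = 9.311 cmH2O·s/L.
C = Vt/(Pplat − PEEP) = 376.97 / (15.5 − 6) = 376.97/9.5 = 39.681 mL/cmH2O.
τ = R × C = 9.311 × 0.03968 L/cmH2O = 0.3695 s.
t = −τ·ln(1 − 0.86) = −0.3695·ln(0.14) = 0.7265 s.

0.73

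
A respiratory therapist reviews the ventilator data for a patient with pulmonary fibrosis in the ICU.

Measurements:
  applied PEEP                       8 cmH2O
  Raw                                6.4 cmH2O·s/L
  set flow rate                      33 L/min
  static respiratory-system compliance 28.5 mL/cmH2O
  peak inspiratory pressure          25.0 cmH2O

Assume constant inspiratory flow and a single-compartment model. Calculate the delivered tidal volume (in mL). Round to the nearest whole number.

384

Flow: 33 L/min ÷ 60 = 0.55 L/s.
Equation of motion (constant flow): PIP = Vt/C + R·V̇ + PEEP.
Vt/C = PIP − R·V̇ − PEEP = 25.0 − 3.52 − 8 = 13.48 cmH2O.
Vt = C × 13.48 = 28.5 × 13.48 = 384.18 mL.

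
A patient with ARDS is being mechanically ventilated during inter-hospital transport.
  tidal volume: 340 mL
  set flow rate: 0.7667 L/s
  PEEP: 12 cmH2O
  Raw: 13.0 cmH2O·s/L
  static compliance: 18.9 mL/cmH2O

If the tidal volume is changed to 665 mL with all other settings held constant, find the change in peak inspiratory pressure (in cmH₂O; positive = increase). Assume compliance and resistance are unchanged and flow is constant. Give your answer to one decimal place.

17.2

PIP = Vt/C + R·V̇ + PEEP (constant-flow equation of motion).
Only the elastic term changes: ΔPIP = ΔVt / C = (665 − 340) / 18.9 = 17.196 cmH2O.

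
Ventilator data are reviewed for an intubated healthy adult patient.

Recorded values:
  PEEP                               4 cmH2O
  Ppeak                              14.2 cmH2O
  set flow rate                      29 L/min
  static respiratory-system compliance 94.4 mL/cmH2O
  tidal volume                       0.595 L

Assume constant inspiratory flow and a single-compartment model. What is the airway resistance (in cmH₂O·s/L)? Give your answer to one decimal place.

Flow: 29 L/min ÷ 60 = 0.4833 L/s.
Equation of motion (constant flow): PIP = Vt/C + R·V̇ + PEEP.
R·V̇ = PIP − Vt/C − PEEP = 14.2 − 595/94.4 − 4 = 14.2 − 6.303 − 4 = 3.897 cmH2O.
R = 3.897 / 0.4833 = 8.063 cmH2O·s/L.

8.1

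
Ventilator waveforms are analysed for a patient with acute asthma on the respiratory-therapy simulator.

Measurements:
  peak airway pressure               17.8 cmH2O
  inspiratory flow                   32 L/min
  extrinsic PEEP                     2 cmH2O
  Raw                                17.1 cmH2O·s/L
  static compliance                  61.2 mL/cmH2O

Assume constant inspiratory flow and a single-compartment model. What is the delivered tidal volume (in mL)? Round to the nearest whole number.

Flow: 32 L/min ÷ 60 = 0.5333 L/s.
Equation of motion (constant flow): PIP = Vt/C + R·V̇ + PEEP.
Vt/C = PIP − R·V̇ − PEEP = 17.8 − 9.119 − 2 = 6.681 cmH2O.
Vt = C × 6.681 = 61.2 × 6.681 = 408.88 mL.

409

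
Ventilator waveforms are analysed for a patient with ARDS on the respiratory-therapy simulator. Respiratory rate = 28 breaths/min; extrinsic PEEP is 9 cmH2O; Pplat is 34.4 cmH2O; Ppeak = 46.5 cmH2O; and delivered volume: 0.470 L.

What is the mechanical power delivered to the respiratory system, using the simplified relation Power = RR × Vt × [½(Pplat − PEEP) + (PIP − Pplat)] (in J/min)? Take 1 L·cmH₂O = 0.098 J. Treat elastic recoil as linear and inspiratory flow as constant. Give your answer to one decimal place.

32.0

Per-breath work = Vt × [½(Pplat−PEEP) + (PIP−Pplat)] = 0.470 × [0.5×25.4 + 12.1] = 0.470 × 24.8 = 11.656 L·cmH2O.
Power = 28 × 11.656 = 326.37 L·cmH2O/min.
× 0.098 J/(L·cmH2O) → 31.984 J/min.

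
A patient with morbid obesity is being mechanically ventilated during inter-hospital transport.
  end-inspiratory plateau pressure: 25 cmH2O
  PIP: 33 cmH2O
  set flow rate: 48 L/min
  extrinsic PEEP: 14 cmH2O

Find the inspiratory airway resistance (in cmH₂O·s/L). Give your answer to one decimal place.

10.0

Flow: 48 L/min ÷ 60 = 0.8 L/s.
Raw = (PIP − Pplat) / flow = (33 − 25) / 0.8 = 8.0 / 0.8 = 10.0 cmH2O·s/L.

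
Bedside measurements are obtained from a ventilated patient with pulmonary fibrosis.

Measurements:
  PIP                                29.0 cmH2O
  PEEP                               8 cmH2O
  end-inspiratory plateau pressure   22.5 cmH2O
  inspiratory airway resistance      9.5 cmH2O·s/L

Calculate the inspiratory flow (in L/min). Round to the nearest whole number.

41

flow = (PIP − Pplat) / Raw = (29.0 − 22.5) / 9.5 = 0.6842 L/s × 60 = 41.052 L/min.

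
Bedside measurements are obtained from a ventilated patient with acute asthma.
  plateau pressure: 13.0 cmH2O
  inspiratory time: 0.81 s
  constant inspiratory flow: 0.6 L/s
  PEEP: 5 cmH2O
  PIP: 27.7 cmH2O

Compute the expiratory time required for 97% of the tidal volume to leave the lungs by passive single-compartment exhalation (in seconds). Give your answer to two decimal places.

Vt = flow × Ti = 0.6 L/s × 0.81 s × 1000 mL/L = 486.0 mL.
R = (PIP − Pplat)/V̇ = (27.7 − 13.0) / 0.6 = 14.7/0.6 = 24.5 cmH2O·s/L.
C = Vt/(Pplat − PEEP) = 486.0 / (13.0 − 5) = 486.0/8.0 = 60.75 mL/cmH2O.
τ = R × C = 24.5 × 0.06075 L/cmH2O = 1.488 s.
t = −τ·ln(1 − 0.97) = −1.488·ln(0.03) = 5.218 s.

5.22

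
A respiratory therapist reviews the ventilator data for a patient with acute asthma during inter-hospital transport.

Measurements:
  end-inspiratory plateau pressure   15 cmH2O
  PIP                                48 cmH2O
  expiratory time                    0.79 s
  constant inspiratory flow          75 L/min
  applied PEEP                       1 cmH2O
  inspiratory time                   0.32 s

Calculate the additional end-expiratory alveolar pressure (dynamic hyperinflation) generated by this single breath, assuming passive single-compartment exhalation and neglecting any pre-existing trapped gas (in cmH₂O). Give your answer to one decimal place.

4.9

Flow: 75 L/min ÷ 60 = 1.25 L/s.
Vt = flow × Ti = 1.25 L/s × 0.32 s × 1000 mL/L = 400.0 mL.
R = (PIP − Pplat)/V̇ = (48 − 15) / 1.25 = 33.0/1.25 = 26.4 cmH2O·s/L.
C = Vt/(Pplat − PEEP) = 400.0 / (15 − 1) = 400.0/14.0 = 28.571 mL/cmH2O.
τ = R × C = 26.4 × 0.02857 L/cmH2O = 0.7542 s.
Fraction remaining = e^(−Te/τ) = e^(−0.79/0.7542) = 0.3508; trapped volume = 400.0 × 0.3508 = 140.32 mL.
Additional alveolar pressure from trapping ≈ V_trapped / C = 140.32 / 28.571 = 4.911 cmH2O.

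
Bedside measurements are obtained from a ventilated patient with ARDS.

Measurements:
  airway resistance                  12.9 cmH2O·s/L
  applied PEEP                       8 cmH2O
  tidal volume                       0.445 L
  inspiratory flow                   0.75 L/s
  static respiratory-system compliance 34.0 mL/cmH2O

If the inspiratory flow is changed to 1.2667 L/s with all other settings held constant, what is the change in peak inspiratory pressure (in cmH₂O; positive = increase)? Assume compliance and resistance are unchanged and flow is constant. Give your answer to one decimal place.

PIP = Vt/C + R·V̇ + PEEP (constant-flow equation of motion).
Only the resistive term changes: ΔPIP = R × ΔV̇ = 12.9 × (1.2667 − 0.75) = 12.9 × 0.5167 = 6.665 cmH2O.

6.7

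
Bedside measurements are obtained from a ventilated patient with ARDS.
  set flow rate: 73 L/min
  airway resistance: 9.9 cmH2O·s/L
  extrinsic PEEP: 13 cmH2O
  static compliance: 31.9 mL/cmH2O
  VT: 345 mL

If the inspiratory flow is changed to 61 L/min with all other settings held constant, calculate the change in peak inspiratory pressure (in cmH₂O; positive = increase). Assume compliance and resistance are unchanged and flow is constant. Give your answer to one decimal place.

Flow: 73 L/min ÷ 60 = 1.2167 L/s.
New flow: 61 L/min ÷ 60 = 1.0167 L/s.
PIP = Vt/C + R·V̇ + PEEP (constant-flow equation of motion).
Only the resistive term changes: ΔPIP = R × ΔV̇ = 9.9 × (1.0167 − 1.2167) = 9.9 × -0.2 = -1.98 cmH2O.

-2.0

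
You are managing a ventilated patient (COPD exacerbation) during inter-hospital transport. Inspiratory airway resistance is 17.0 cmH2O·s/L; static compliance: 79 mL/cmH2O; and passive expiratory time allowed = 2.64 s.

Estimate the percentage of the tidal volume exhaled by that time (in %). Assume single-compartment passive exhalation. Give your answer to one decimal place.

86.0

τ = R × C = 17.0 × 79 mL/cmH2O = 17.0 × 0.079 L/cmH2O = 1.343 s.
Passive exhalation: V(t)/V₀ = e^(−t/τ) = e^(−2.64/1.343) = 0.1401.
Fraction exhaled = 1 − 0.1401 = 0.8599 → 85.99%.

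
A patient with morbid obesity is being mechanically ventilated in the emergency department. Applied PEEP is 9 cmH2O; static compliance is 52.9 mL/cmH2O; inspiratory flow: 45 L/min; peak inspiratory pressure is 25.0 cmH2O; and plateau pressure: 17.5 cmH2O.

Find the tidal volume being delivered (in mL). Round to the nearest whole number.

450

Vt = Cstat × (Pplat − PEEP) = 52.9 × (17.5 − 9) = 52.9 × 8.5 = 449.65 mL.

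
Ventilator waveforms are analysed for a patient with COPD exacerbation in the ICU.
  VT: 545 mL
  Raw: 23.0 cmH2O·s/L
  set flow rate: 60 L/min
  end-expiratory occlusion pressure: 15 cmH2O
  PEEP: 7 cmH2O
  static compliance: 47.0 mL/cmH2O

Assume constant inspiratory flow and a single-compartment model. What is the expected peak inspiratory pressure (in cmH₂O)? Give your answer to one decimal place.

49.6

Flow: 60 L/min ÷ 60 = 1 L/s.
Total PEEP = 15 cmH2O (set 7 + intrinsic 8); this is the baseline alveolar pressure.
Equation of motion (constant flow): PIP = Vt/C + R·V̇ + PEEP.
PIP = 545/47.0 + 23.0×1 + 15 = 11.596 + 23.0 + 15 = 49.596 cmH2O.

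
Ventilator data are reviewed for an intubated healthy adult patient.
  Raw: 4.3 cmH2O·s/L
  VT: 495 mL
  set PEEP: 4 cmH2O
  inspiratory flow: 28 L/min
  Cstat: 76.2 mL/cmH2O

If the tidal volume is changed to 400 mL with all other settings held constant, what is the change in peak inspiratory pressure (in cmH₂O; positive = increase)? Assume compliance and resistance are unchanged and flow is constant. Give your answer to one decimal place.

PIP = Vt/C + R·V̇ + PEEP (constant-flow equation of motion).
Only the elastic term changes: ΔPIP = ΔVt / C = (400 − 495) / 76.2 = -1.247 cmH2O.

-1.2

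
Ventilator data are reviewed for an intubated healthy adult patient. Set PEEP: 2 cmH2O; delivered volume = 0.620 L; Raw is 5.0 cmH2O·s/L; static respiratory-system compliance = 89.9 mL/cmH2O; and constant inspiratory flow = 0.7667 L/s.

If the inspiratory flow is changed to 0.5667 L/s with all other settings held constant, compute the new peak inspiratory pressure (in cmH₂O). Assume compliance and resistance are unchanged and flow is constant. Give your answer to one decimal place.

PIP = Vt/C + R·V̇ + PEEP (constant-flow equation of motion).
Only the resistive term changes: ΔPIP = R × ΔV̇ = 5.0 × (0.5667 − 0.7667) = 5.0 × -0.2 = -1.0 cmH2O.
Original PIP = 620/89.9 + 5.0×0.7667 + 2 = 12.73 cmH2O; new PIP = 12.73 + (-1.0) = 11.73 cmH2O.

11.7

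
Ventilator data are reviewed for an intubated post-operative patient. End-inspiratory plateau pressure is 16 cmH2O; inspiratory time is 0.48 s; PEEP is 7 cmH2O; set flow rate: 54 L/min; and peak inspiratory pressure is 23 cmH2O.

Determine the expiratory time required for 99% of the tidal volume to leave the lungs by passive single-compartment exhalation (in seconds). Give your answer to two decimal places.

Flow: 54 L/min ÷ 60 = 0.9 L/s.
Vt = flow × Ti = 0.9 L/s × 0.48 s × 1000 mL/L = 432.0 mL.
R = (PIP − Pplat)/V̇ = (23 − 16) / 0.9 = 7.0/0.9 = 7.778 cmH2O·s/L.
C = Vt/(Pplat − PEEP) = 432.0 / (16 − 7) = 432.0/9.0 = 48.0 mL/cmH2O.
τ = R × C = 7.778 × 0.048 L/cmH2O = 0.3733 s.
t = −τ·ln(1 − 0.99) = −0.3733·ln(0.01) = 1.719 s.

1.72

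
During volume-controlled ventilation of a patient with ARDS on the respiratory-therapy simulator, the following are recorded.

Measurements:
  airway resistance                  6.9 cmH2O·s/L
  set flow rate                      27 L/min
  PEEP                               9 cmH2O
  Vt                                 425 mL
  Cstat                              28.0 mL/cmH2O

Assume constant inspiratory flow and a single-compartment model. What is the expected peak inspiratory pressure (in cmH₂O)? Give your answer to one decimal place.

27.3

Flow: 27 L/min ÷ 60 = 0.45 L/s.
Equation of motion (constant flow): PIP = Vt/C + R·V̇ + PEEP.
PIP = 425/28.0 + 6.9×0.45 + 9 = 15.179 + 3.105 + 9 = 27.284 cmH2O.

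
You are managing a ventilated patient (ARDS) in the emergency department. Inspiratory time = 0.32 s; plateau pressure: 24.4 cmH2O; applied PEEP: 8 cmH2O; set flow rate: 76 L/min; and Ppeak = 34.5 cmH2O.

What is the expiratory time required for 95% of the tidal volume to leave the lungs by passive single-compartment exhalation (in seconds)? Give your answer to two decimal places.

0.59

Flow: 76 L/min ÷ 60 = 1.2667 L/s.
Vt = flow × Ti = 1.2667 L/s × 0.32 s × 1000 mL/L = 405.34 mL.
R = (PIP − Pplat)/V̇ = (34.5 − 24.4) / 1.2667 = 10.1/1.2667 = 7.973 cmH2O·s/L.
C = Vt/(Pplat − PEEP) = 405.34 / (24.4 − 8) = 405.34/16.4 = 24.716 mL/cmH2O.
τ = R × C = 7.973 × 0.02472 L/cmH2O = 0.1971 s.
t = −τ·ln(1 − 0.95) = −0.1971·ln(0.05) = 0.5905 s.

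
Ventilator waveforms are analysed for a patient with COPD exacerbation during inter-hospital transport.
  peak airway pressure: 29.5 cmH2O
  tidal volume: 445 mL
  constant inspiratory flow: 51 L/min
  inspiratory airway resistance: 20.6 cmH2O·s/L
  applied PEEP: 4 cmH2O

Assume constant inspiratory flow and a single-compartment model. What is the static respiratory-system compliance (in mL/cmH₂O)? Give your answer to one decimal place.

55.7

Flow: 51 L/min ÷ 60 = 0.85 L/s.
Equation of motion (constant flow): PIP = Vt/C + R·V̇ + PEEP.
Vt/C = PIP − R·V̇ − PEEP = 29.5 − 20.6×0.85 − 4 = 29.5 − 17.51 − 4 = 7.99 cmH2O.
C = Vt / 7.99 = 445 / 7.99 = 55.695 mL/cmH2O.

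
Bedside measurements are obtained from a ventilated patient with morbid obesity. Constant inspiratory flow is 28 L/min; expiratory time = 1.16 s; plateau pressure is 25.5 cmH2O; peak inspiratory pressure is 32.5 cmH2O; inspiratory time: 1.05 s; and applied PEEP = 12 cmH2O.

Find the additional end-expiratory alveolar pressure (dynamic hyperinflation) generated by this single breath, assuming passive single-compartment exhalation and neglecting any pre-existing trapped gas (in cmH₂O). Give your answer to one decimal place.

1.6

Flow: 28 L/min ÷ 60 = 0.4667 L/s.
Vt = flow × Ti = 0.4667 L/s × 1.05 s × 1000 mL/L = 490.04 mL.
R = (PIP − Pplat)/V̇ = (32.5 − 25.5) / 0.4667 = 7.0/0.4667 = 14.999 cmH2O·s/L.
C = Vt/(Pplat − PEEP) = 490.04 / (25.5 − 12) = 490.04/13.5 = 36.299 mL/cmH2O.
τ = R × C = 14.999 × 0.0363 L/cmH2O = 0.5445 s.
Fraction remaining = e^(−Te/τ) = e^(−1.16/0.5445) = 0.1188; trapped volume = 490.04 × 0.1188 = 58.217 mL.
Additional alveolar pressure from trapping ≈ V_trapped / C = 58.217 / 36.299 = 1.604 cmH2O.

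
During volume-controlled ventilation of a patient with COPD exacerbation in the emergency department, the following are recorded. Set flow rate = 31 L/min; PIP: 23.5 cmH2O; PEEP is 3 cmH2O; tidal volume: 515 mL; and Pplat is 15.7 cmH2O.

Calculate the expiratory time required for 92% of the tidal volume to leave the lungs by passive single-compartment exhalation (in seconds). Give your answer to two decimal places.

1.55

Flow: 31 L/min ÷ 60 = 0.5167 L/s.
R = (PIP − Pplat)/V̇ = (23.5 − 15.7) / 0.5167 = 7.8/0.5167 = 15.096 cmH2O·s/L.
C = Vt/(Pplat − PEEP) = 515.0 / (15.7 − 3) = 515.0/12.7 = 40.551 mL/cmH2O.
τ = R × C = 15.096 × 0.04055 L/cmH2O = 0.6121 s.
t = −τ·ln(1 − 0.92) = −0.6121·ln(0.08) = 1.546 s.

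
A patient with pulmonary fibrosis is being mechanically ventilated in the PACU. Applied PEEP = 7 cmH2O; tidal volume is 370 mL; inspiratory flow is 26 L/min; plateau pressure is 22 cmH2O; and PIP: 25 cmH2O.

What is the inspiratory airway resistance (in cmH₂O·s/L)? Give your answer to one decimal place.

6.9

Flow: 26 L/min ÷ 60 = 0.4333 L/s.
Raw = (PIP − Pplat) / flow = (25 − 22) / 0.4333 = 3.0 / 0.4333 = 6.924 cmH2O·s/L.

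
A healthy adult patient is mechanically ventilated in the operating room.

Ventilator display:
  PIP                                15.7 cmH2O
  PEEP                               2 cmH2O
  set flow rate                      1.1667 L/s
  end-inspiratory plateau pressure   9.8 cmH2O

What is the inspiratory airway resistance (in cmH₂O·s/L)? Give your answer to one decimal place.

5.1

Raw = (PIP − Pplat) / flow = (15.7 − 9.8) / 1.1667 = 5.9 / 1.1667 = 5.057 cmH2O·s/L.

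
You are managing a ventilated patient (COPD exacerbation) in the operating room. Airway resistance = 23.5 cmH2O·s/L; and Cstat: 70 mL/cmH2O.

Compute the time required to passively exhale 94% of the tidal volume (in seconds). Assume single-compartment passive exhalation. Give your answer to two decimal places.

τ = R × C = 23.5 × 70 mL/cmH2O = 23.5 × 0.070 L/cmH2O = 1.645 s.
Exhaled fraction f = 1 − e^(−t/τ) → t = −τ·ln(1 − f) = −1.645·ln(0.06) = 4.628 s.

4.63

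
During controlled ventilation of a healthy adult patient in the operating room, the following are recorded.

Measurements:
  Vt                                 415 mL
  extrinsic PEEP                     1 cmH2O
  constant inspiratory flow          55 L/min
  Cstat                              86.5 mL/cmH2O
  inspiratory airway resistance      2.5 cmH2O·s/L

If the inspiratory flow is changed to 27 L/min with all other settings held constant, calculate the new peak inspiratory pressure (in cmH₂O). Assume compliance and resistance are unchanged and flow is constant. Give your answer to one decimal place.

Flow: 55 L/min ÷ 60 = 0.9167 L/s.
New flow: 27 L/min ÷ 60 = 0.45 L/s.
PIP = Vt/C + R·V̇ + PEEP (constant-flow equation of motion).
Only the resistive term changes: ΔPIP = R × ΔV̇ = 2.5 × (0.45 − 0.9167) = 2.5 × -0.4667 = -1.167 cmH2O.
Original PIP = 415/86.5 + 2.5×0.9167 + 1 = 8.089 cmH2O; new PIP = 8.089 + (-1.167) = 6.922 cmH2O.

6.9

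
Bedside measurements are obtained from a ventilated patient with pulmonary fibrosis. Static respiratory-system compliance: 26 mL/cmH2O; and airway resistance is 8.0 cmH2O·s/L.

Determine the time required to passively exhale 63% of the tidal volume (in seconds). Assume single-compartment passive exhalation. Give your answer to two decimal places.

0.21

τ = R × C = 8.0 × 26 mL/cmH2O = 8.0 × 0.026 L/cmH2O = 0.208 s.
Exhaled fraction f = 1 − e^(−t/τ) → t = −τ·ln(1 − f) = −0.208·ln(0.37) = 0.2068 s.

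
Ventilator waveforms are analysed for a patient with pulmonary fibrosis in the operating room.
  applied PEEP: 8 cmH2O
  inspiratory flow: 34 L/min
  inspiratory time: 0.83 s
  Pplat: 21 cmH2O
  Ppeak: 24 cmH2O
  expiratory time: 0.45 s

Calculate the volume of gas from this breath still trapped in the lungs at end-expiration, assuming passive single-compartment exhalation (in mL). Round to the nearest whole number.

Flow: 34 L/min ÷ 60 = 0.5667 L/s.
Vt = flow × Ti = 0.5667 L/s × 0.83 s × 1000 mL/L = 470.36 mL.
R = (PIP − Pplat)/V̇ = (24 − 21) / 0.5667 = 3.0/0.5667 = 5.294 cmH2O·s/L.
C = Vt/(Pplat − PEEP) = 470.36 / (21 − 8) = 470.36/13.0 = 36.182 mL/cmH2O.
τ = R × C = 5.294 × 0.03618 L/cmH2O = 0.1915 s.
Fraction remaining = e^(−Te/τ) = e^(−0.45/0.1915) = 0.09538.
Trapped volume = 470.36 × 0.09538 = 44.863 mL.

45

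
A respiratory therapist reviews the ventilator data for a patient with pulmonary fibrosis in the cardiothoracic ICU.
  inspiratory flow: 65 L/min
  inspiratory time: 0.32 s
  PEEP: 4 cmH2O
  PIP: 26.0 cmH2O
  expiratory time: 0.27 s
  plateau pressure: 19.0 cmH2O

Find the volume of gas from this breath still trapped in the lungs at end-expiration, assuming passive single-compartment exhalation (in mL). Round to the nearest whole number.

57

Flow: 65 L/min ÷ 60 = 1.0833 L/s.
Vt = flow × Ti = 1.0833 L/s × 0.32 s × 1000 mL/L = 346.66 mL.
R = (PIP − Pplat)/V̇ = (26.0 − 19.0) / 1.0833 = 7.0/1.0833 = 6.462 cmH2O·s/L.
C = Vt/(Pplat − PEEP) = 346.66 / (19.0 − 4) = 346.66/15.0 = 23.111 mL/cmH2O.
τ = R × C = 6.462 × 0.02311 L/cmH2O = 0.1493 s.
Fraction remaining = e^(−Te/τ) = e^(−0.27/0.1493) = 0.1639.
Trapped volume = 346.66 × 0.1639 = 56.818 mL.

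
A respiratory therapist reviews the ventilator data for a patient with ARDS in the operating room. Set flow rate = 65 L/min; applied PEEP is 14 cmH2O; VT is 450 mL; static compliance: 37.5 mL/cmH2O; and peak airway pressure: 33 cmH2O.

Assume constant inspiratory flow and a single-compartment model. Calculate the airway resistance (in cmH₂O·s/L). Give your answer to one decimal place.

6.5

Flow: 65 L/min ÷ 60 = 1.0833 L/s.
Equation of motion (constant flow): PIP = Vt/C + R·V̇ + PEEP.
R·V̇ = PIP − Vt/C − PEEP = 33 − 450/37.5 − 14 = 33 − 12.0 − 14 = 7.0 cmH2O.
R = 7.0 / 1.0833 = 6.462 cmH2O·s/L.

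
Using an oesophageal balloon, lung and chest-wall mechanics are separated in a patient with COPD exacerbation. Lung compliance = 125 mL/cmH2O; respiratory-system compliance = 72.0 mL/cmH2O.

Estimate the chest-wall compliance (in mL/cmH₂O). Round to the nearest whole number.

170

1/Ccw = 1/Crs − 1/CL.
1/Ccw = 1/72.0 − 1/125 = 0.005889.
Ccw = 169.81 mL/cmH2O.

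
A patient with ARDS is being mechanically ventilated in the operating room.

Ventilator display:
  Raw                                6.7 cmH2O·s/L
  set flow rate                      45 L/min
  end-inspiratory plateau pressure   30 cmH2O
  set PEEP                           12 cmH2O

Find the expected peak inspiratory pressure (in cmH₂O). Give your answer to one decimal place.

35.0

Flow: 45 L/min ÷ 60 = 0.75 L/s.
PIP = Pplat + Raw × flow = 30 + 6.7 × 0.75 = 30 + 5.025 = 35.025 cmH2O.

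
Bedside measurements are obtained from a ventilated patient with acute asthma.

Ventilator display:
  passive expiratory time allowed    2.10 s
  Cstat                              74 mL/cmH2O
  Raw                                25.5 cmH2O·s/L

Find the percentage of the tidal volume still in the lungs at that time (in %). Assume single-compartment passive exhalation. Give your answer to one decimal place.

32.9

τ = R × C = 25.5 × 74 mL/cmH2O = 25.5 × 0.074 L/cmH2O = 1.887 s.
Passive exhalation: V(t)/V₀ = e^(−t/τ) = e^(−2.10/1.887) = 0.3286.
Fraction remaining = 0.3286 → 32.86%.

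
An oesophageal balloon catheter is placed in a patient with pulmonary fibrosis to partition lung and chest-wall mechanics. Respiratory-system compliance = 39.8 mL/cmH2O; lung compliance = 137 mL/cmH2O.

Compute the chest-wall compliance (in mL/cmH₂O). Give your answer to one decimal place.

1/Ccw = 1/Crs − 1/CL.
1/Ccw = 1/39.8 − 1/137 = 0.01783.
Ccw = 56.085 mL/cmH2O.

56.1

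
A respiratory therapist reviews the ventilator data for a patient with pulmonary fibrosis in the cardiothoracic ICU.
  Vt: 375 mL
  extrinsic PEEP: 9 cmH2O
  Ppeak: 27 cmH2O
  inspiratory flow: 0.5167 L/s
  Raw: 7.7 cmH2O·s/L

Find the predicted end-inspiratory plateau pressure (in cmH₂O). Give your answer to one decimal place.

23.0

Pplat = PIP − Raw × flow = 27 − 7.7 × 0.5167 = 27 − 3.979 = 23.021 cmH2O.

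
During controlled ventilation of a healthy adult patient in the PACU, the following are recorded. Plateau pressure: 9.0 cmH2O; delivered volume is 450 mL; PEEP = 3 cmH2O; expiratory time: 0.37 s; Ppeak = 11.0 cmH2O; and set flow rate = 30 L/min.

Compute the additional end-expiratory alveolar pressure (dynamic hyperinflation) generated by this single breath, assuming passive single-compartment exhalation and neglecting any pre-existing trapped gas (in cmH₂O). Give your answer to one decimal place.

Flow: 30 L/min ÷ 60 = 0.5 L/s.
R = (PIP − Pplat)/V̇ = (11.0 − 9.0) / 0.5 = 2.0/0.5 = 4.0 cmH2O·s/L.
C = Vt/(Pplat − PEEP) = 450.0 / (9.0 − 3) = 450.0/6.0 = 75.0 mL/cmH2O.
τ = R × C = 4.0 × 0.075 L/cmH2O = 0.3 s.
Fraction remaining = e^(−Te/τ) = e^(−0.37/0.3) = 0.2913; trapped volume = 450.0 × 0.2913 = 131.09 mL.
Additional alveolar pressure from trapping ≈ V_trapped / C = 131.09 / 75.0 = 1.748 cmH2O.

1.7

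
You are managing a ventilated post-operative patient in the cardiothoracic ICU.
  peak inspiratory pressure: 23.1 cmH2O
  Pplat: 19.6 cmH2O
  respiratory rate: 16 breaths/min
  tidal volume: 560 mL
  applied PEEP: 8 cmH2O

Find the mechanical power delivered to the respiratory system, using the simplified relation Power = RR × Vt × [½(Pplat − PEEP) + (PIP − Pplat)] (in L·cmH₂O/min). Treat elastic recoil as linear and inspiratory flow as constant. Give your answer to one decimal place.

83.3

Per-breath work = Vt × [½(Pplat−PEEP) + (PIP−Pplat)] = 0.560 × [0.5×11.6 + 3.5] = 0.560 × 9.3 = 5.208 L·cmH2O.
Power = 16 × 5.208 = 83.328 L·cmH2O/min.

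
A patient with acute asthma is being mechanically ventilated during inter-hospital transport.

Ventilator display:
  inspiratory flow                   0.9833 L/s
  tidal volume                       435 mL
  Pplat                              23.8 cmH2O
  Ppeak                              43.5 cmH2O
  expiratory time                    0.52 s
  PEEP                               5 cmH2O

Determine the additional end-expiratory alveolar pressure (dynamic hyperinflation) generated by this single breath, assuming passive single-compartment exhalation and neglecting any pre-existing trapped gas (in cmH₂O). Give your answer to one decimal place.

6.1

R = (PIP − Pplat)/V̇ = (43.5 − 23.8) / 0.9833 = 19.7/0.9833 = 20.035 cmH2O·s/L.
C = Vt/(Pplat − PEEP) = 435.0 / (23.8 − 5) = 435.0/18.8 = 23.138 mL/cmH2O.
τ = R × C = 20.035 × 0.02314 L/cmH2O = 0.4636 s.
Fraction remaining = e^(−Te/τ) = e^(−0.52/0.4636) = 0.3257; trapped volume = 435.0 × 0.3257 = 141.68 mL.
Additional alveolar pressure from trapping ≈ V_trapped / C = 141.68 / 23.138 = 6.123 cmH2O.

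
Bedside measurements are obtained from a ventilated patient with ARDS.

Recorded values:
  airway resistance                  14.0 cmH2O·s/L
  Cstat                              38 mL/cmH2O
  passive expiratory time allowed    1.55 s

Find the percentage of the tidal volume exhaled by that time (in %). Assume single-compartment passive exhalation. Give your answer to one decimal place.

τ = R × C = 14.0 × 38 mL/cmH2O = 14.0 × 0.038 L/cmH2O = 0.532 s.
Passive exhalation: V(t)/V₀ = e^(−t/τ) = e^(−1.55/0.532) = 0.05428.
Fraction exhaled = 1 − 0.05428 = 0.9457 → 94.57%.

94.6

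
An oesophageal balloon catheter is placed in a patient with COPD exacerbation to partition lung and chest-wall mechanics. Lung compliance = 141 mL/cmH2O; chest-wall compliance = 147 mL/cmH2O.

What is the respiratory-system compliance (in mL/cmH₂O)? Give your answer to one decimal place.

Lung and chest wall are elastances in series: 1/Crs = 1/CL + 1/Ccw.
1/Crs = 1/141 + 1/147 = 0.01389.
Crs = 71.994 mL/cmH2O.

72.0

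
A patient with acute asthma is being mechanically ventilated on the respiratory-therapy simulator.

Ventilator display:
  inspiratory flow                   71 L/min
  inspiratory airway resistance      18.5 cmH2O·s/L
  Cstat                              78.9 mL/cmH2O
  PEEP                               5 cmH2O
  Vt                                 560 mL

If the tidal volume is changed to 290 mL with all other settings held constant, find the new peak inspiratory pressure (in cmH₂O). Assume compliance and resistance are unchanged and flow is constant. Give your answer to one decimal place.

Flow: 71 L/min ÷ 60 = 1.1833 L/s.
PIP = Vt/C + R·V̇ + PEEP (constant-flow equation of motion).
Only the elastic term changes: ΔPIP = ΔVt / C = (290 − 560) / 78.9 = -3.422 cmH2O.
Original PIP = 560/78.9 + 18.5×1.1833 + 5 = 33.989 cmH2O; new PIP = 33.989 + (-3.422) = 30.567 cmH2O.

30.6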